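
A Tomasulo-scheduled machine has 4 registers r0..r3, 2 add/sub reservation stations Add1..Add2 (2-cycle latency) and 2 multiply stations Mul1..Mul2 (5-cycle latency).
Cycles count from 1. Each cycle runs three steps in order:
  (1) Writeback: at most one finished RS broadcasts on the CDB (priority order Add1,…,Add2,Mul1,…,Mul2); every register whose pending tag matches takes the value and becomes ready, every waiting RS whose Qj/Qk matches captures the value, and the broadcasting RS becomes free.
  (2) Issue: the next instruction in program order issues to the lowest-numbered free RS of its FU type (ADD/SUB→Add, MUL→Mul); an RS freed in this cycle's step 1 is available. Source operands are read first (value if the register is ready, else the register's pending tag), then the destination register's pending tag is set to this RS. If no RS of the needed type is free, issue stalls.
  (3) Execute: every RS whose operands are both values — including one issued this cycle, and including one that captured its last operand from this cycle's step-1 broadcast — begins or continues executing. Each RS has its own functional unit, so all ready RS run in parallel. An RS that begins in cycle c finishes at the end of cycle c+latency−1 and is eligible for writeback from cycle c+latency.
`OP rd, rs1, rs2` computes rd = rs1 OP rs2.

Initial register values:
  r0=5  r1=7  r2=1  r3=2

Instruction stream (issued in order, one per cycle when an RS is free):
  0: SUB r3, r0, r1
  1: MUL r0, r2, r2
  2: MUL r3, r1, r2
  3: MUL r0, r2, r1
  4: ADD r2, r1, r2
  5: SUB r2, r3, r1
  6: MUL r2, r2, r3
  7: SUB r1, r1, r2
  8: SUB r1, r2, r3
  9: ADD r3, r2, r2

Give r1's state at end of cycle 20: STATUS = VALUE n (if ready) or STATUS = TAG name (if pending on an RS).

  c1: issue SUB r3<-Add1  regs: r0:5,r1:7,r2:1,r3:Add1
  c2: issue MUL r0<-Mul1  regs: r0:Mul1,r1:7,r2:1,r3:Add1
  c3: CDB Add1=-2; issue MUL r3<-Mul2  regs: r0:Mul1,r1:7,r2:1,r3:Mul2
  c4: stall  regs: r0:Mul1,r1:7,r2:1,r3:Mul2
  c5: stall  regs: r0:Mul1,r1:7,r2:1,r3:Mul2
  c6: stall  regs: r0:Mul1,r1:7,r2:1,r3:Mul2
  c7: CDB Mul1=1; issue MUL r0<-Mul1  regs: r0:Mul1,r1:7,r2:1,r3:Mul2
  c8: CDB Mul2=7; issue ADD r2<-Add1  regs: r0:Mul1,r1:7,r2:Add1,r3:7
  c9: issue SUB r2<-Add2  regs: r0:Mul1,r1:7,r2:Add2,r3:7
  c10: CDB Add1=8; issue MUL r2<-Mul2  regs: r0:Mul1,r1:7,r2:Mul2,r3:7
  c11: CDB Add2=0; issue SUB r1<-Add1  regs: r0:Mul1,r1:Add1,r2:Mul2,r3:7
  c12: CDB Mul1=7; issue SUB r1<-Add2  regs: r0:7,r1:Add2,r2:Mul2,r3:7
  c13: stall  regs: r0:7,r1:Add2,r2:Mul2,r3:7
  c14: stall  regs: r0:7,r1:Add2,r2:Mul2,r3:7
  c15: stall  regs: r0:7,r1:Add2,r2:Mul2,r3:7
  c16: CDB Mul2=0; stall  regs: r0:7,r1:Add2,r2:0,r3:7
  c17: stall  regs: r0:7,r1:Add2,r2:0,r3:7
  c18: CDB Add1=7; issue ADD r3<-Add1  regs: r0:7,r1:Add2,r2:0,r3:Add1
  c19: CDB Add2=-7  regs: r0:7,r1:-7,r2:0,r3:Add1
  c20: CDB Add1=0  regs: r0:7,r1:-7,r2:0,r3:0

STATUS = VALUE -7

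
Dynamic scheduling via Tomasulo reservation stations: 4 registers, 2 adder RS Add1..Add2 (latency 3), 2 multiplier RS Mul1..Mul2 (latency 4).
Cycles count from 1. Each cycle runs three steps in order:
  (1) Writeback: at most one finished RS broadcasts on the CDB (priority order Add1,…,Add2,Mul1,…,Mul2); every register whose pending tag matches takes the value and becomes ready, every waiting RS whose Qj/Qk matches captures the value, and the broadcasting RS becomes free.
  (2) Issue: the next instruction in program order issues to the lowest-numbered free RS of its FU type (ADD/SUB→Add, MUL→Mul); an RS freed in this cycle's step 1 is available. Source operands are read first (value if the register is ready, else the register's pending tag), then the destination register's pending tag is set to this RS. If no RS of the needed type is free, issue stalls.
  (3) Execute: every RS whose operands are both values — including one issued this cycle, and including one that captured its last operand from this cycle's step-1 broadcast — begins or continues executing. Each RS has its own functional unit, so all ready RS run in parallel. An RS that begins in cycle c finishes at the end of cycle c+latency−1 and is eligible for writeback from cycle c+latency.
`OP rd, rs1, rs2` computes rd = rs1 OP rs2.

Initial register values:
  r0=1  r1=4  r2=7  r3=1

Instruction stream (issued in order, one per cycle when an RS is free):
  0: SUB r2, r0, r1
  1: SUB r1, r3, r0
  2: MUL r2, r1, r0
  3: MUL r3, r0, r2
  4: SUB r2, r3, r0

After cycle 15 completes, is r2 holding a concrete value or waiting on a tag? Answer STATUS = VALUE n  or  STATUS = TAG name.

c1: issue SUB r2<-Add1 | r0:1,r1:4,r2:Add1,r3:1
c2: issue SUB r1<-Add2 | r0:1,r1:Add2,r2:Add1,r3:1
c3: issue MUL r2<-Mul1 | r0:1,r1:Add2,r2:Mul1,r3:1
c4: CDB Add1=-3; issue MUL r3<-Mul2 | r0:1,r1:Add2,r2:Mul1,r3:Mul2
c5: CDB Add2=0; issue SUB r2<-Add1 | r0:1,r1:0,r2:Add1,r3:Mul2
c6: - | r0:1,r1:0,r2:Add1,r3:Mul2
c7: - | r0:1,r1:0,r2:Add1,r3:Mul2
c8: - | r0:1,r1:0,r2:Add1,r3:Mul2
c9: CDB Mul1=0 | r0:1,r1:0,r2:Add1,r3:Mul2
c10: - | r0:1,r1:0,r2:Add1,r3:Mul2
c11: - | r0:1,r1:0,r2:Add1,r3:Mul2
c12: - | r0:1,r1:0,r2:Add1,r3:Mul2
c13: CDB Mul2=0 | r0:1,r1:0,r2:Add1,r3:0
c14: - | r0:1,r1:0,r2:Add1,r3:0
c15: - | r0:1,r1:0,r2:Add1,r3:0

STATUS = TAG Add1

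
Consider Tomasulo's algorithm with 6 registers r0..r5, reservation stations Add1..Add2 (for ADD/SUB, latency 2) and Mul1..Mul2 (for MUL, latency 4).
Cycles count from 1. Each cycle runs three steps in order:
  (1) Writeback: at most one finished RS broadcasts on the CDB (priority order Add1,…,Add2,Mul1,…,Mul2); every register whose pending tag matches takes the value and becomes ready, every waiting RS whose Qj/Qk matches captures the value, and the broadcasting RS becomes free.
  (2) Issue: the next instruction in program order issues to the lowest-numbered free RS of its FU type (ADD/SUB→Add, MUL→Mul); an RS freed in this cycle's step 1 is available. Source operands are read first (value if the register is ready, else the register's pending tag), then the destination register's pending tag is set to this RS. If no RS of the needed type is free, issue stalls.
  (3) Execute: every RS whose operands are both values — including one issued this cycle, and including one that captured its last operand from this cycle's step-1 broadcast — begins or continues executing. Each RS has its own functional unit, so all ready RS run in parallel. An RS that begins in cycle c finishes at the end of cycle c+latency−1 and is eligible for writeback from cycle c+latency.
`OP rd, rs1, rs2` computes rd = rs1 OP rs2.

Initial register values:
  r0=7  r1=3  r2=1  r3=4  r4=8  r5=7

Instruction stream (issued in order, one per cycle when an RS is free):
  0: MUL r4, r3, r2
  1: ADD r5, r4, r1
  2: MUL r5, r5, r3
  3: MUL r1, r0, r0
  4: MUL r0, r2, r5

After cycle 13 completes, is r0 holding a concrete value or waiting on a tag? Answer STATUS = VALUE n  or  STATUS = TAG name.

  c1: issue MUL r4<-Mul1  regs: r0:7,r1:3,r2:1,r3:4,r4:Mul1,r5:7
  c2: issue ADD r5<-Add1  regs: r0:7,r1:3,r2:1,r3:4,r4:Mul1,r5:Add1
  c3: issue MUL r5<-Mul2  regs: r0:7,r1:3,r2:1,r3:4,r4:Mul1,r5:Mul2
  c4: stall  regs: r0:7,r1:3,r2:1,r3:4,r4:Mul1,r5:Mul2
  c5: CDB Mul1=4; issue MUL r1<-Mul1  regs: r0:7,r1:Mul1,r2:1,r3:4,r4:4,r5:Mul2
  c6: stall  regs: r0:7,r1:Mul1,r2:1,r3:4,r4:4,r5:Mul2
  c7: CDB Add1=7; stall  regs: r0:7,r1:Mul1,r2:1,r3:4,r4:4,r5:Mul2
  c8: stall  regs: r0:7,r1:Mul1,r2:1,r3:4,r4:4,r5:Mul2
  c9: CDB Mul1=49; issue MUL r0<-Mul1  regs: r0:Mul1,r1:49,r2:1,r3:4,r4:4,r5:Mul2
  c10: -  regs: r0:Mul1,r1:49,r2:1,r3:4,r4:4,r5:Mul2
  c11: CDB Mul2=28  regs: r0:Mul1,r1:49,r2:1,r3:4,r4:4,r5:28
  c12: -  regs: r0:Mul1,r1:49,r2:1,r3:4,r4:4,r5:28
  c13: -  regs: r0:Mul1,r1:49,r2:1,r3:4,r4:4,r5:28

STATUS = TAG Mul1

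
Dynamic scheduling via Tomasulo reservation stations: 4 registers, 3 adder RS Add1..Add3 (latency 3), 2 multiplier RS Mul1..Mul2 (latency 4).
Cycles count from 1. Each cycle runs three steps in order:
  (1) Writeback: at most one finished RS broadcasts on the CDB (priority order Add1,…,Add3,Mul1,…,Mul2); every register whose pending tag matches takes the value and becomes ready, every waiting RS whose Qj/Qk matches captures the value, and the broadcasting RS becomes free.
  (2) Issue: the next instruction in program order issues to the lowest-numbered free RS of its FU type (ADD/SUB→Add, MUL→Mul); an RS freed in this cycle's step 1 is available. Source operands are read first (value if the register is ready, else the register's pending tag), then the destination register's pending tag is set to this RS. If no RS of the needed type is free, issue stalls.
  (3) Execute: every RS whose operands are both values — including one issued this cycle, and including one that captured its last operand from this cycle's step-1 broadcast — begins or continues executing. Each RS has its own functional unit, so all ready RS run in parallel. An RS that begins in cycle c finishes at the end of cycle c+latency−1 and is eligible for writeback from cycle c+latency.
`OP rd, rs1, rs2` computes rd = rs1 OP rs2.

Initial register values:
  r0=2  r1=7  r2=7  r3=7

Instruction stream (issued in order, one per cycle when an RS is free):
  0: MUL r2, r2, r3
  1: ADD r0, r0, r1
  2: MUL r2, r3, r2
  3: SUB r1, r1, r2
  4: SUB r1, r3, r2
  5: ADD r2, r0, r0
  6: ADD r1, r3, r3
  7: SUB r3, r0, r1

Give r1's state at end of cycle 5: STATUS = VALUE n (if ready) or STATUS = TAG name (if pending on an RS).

STATUS = TAG Add1

c1: issue MUL r2<-Mul1 | r0:2,r1:7,r2:Mul1,r3:7
c2: issue ADD r0<-Add1 | r0:Add1,r1:7,r2:Mul1,r3:7
c3: issue MUL r2<-Mul2 | r0:Add1,r1:7,r2:Mul2,r3:7
c4: issue SUB r1<-Add2 | r0:Add1,r1:Add2,r2:Mul2,r3:7
c5: CDB Add1=9; issue SUB r1<-Add1 | r0:9,r1:Add1,r2:Mul2,r3:7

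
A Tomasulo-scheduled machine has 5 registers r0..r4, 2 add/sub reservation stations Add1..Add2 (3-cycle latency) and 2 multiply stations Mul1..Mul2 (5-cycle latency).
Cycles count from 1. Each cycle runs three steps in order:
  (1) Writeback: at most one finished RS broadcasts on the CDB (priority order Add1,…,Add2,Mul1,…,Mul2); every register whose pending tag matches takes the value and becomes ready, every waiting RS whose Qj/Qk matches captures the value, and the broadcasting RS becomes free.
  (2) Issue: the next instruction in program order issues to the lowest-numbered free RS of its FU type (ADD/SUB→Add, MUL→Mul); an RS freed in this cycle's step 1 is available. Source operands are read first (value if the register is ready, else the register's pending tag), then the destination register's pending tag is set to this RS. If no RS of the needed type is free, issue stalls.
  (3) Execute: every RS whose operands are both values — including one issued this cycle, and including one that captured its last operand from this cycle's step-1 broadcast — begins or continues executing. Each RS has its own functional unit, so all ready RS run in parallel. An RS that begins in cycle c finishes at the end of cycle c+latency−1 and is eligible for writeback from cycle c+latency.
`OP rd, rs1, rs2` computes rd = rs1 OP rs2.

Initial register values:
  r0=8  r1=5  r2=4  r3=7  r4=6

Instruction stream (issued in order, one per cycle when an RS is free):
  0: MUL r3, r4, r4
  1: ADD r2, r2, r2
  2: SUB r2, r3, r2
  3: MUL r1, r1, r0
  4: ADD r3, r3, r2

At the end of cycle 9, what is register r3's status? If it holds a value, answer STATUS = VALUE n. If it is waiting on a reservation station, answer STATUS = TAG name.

STATUS = TAG Add1

c1: issue MUL r3<-Mul1 | r0:8,r1:5,r2:4,r3:Mul1,r4:6
c2: issue ADD r2<-Add1 | r0:8,r1:5,r2:Add1,r3:Mul1,r4:6
c3: issue SUB r2<-Add2 | r0:8,r1:5,r2:Add2,r3:Mul1,r4:6
c4: issue MUL r1<-Mul2 | r0:8,r1:Mul2,r2:Add2,r3:Mul1,r4:6
c5: CDB Add1=8; issue ADD r3<-Add1 | r0:8,r1:Mul2,r2:Add2,r3:Add1,r4:6
c6: CDB Mul1=36 | r0:8,r1:Mul2,r2:Add2,r3:Add1,r4:6
c7: - | r0:8,r1:Mul2,r2:Add2,r3:Add1,r4:6
c8: - | r0:8,r1:Mul2,r2:Add2,r3:Add1,r4:6
c9: CDB Add2=28 | r0:8,r1:Mul2,r2:28,r3:Add1,r4:6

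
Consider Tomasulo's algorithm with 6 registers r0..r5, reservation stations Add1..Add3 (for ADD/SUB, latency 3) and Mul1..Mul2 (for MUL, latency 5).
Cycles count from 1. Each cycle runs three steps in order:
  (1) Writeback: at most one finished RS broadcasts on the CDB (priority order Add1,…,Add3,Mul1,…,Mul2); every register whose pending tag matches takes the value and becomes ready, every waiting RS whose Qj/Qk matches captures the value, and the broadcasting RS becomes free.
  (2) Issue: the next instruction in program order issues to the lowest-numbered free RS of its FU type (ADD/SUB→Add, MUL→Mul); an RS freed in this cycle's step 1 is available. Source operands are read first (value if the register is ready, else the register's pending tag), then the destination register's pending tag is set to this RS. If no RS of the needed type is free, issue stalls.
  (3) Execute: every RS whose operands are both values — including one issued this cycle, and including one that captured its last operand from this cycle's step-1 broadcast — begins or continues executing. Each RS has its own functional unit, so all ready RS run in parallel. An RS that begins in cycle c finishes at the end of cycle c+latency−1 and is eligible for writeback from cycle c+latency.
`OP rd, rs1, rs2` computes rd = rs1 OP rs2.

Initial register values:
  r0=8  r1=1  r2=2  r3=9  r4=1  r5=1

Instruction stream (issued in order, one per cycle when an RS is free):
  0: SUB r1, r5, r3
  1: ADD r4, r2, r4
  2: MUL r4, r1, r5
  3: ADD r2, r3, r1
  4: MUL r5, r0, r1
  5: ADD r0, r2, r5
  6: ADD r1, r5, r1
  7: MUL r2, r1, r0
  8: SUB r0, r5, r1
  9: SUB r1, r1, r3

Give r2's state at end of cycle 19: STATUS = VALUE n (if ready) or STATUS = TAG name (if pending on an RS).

c1: issue SUB r1<-Add1 | r0:8,r1:Add1,r2:2,r3:9,r4:1,r5:1
c2: issue ADD r4<-Add2 | r0:8,r1:Add1,r2:2,r3:9,r4:Add2,r5:1
c3: issue MUL r4<-Mul1 | r0:8,r1:Add1,r2:2,r3:9,r4:Mul1,r5:1
c4: CDB Add1=-8; issue ADD r2<-Add1 | r0:8,r1:-8,r2:Add1,r3:9,r4:Mul1,r5:1
c5: CDB Add2=3; issue MUL r5<-Mul2 | r0:8,r1:-8,r2:Add1,r3:9,r4:Mul1,r5:Mul2
c6: issue ADD r0<-Add2 | r0:Add2,r1:-8,r2:Add1,r3:9,r4:Mul1,r5:Mul2
c7: CDB Add1=1; issue ADD r1<-Add1 | r0:Add2,r1:Add1,r2:1,r3:9,r4:Mul1,r5:Mul2
c8: stall | r0:Add2,r1:Add1,r2:1,r3:9,r4:Mul1,r5:Mul2
c9: CDB Mul1=-8; issue MUL r2<-Mul1 | r0:Add2,r1:Add1,r2:Mul1,r3:9,r4:-8,r5:Mul2
c10: CDB Mul2=-64; issue SUB r0<-Add3 | r0:Add3,r1:Add1,r2:Mul1,r3:9,r4:-8,r5:-64
c11: stall | r0:Add3,r1:Add1,r2:Mul1,r3:9,r4:-8,r5:-64
c12: stall | r0:Add3,r1:Add1,r2:Mul1,r3:9,r4:-8,r5:-64
c13: CDB Add1=-72; issue SUB r1<-Add1 | r0:Add3,r1:Add1,r2:Mul1,r3:9,r4:-8,r5:-64
c14: CDB Add2=-63 | r0:Add3,r1:Add1,r2:Mul1,r3:9,r4:-8,r5:-64
c15: - | r0:Add3,r1:Add1,r2:Mul1,r3:9,r4:-8,r5:-64
c16: CDB Add1=-81 | r0:Add3,r1:-81,r2:Mul1,r3:9,r4:-8,r5:-64
c17: CDB Add3=8 | r0:8,r1:-81,r2:Mul1,r3:9,r4:-8,r5:-64
c18: - | r0:8,r1:-81,r2:Mul1,r3:9,r4:-8,r5:-64
c19: CDB Mul1=4536 | r0:8,r1:-81,r2:4536,r3:9,r4:-8,r5:-64

STATUS = VALUE 4536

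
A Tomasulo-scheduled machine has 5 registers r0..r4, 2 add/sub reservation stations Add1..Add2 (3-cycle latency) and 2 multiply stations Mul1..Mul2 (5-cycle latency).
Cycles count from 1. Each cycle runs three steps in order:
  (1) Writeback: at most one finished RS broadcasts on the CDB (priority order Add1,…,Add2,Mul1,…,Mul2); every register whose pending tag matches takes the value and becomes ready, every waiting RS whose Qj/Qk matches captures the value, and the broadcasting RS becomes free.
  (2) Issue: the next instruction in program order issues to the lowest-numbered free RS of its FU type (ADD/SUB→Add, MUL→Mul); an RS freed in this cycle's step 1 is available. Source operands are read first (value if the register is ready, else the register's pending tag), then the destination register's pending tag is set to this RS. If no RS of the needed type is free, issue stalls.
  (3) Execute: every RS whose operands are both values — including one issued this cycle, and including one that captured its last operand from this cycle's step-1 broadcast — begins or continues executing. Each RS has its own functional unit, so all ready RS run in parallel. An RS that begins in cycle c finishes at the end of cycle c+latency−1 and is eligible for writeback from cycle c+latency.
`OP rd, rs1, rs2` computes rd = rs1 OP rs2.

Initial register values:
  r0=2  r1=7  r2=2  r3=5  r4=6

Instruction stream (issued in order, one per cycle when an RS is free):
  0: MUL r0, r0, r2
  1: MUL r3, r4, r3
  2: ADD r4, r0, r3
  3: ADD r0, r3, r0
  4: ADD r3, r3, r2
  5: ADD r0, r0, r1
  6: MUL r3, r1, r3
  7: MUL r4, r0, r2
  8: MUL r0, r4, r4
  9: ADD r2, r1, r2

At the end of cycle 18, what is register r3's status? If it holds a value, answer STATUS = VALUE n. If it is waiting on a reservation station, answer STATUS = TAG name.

STATUS = VALUE 224

cycle 1: issue MUL r0<-Mul1 // r0:Mul1,r1:7,r2:2,r3:5,r4:6
cycle 2: issue MUL r3<-Mul2 // r0:Mul1,r1:7,r2:2,r3:Mul2,r4:6
cycle 3: issue ADD r4<-Add1 // r0:Mul1,r1:7,r2:2,r3:Mul2,r4:Add1
cycle 4: issue ADD r0<-Add2 // r0:Add2,r1:7,r2:2,r3:Mul2,r4:Add1
cycle 5: stall // r0:Add2,r1:7,r2:2,r3:Mul2,r4:Add1
cycle 6: CDB Mul1=4; stall // r0:Add2,r1:7,r2:2,r3:Mul2,r4:Add1
cycle 7: CDB Mul2=30; stall // r0:Add2,r1:7,r2:2,r3:30,r4:Add1
cycle 8: stall // r0:Add2,r1:7,r2:2,r3:30,r4:Add1
cycle 9: stall // r0:Add2,r1:7,r2:2,r3:30,r4:Add1
cycle 10: CDB Add1=34; issue ADD r3<-Add1 // r0:Add2,r1:7,r2:2,r3:Add1,r4:34
cycle 11: CDB Add2=34; issue ADD r0<-Add2 // r0:Add2,r1:7,r2:2,r3:Add1,r4:34
cycle 12: issue MUL r3<-Mul1 // r0:Add2,r1:7,r2:2,r3:Mul1,r4:34
cycle 13: CDB Add1=32; issue MUL r4<-Mul2 // r0:Add2,r1:7,r2:2,r3:Mul1,r4:Mul2
cycle 14: CDB Add2=41; stall // r0:41,r1:7,r2:2,r3:Mul1,r4:Mul2
cycle 15: stall // r0:41,r1:7,r2:2,r3:Mul1,r4:Mul2
cycle 16: stall // r0:41,r1:7,r2:2,r3:Mul1,r4:Mul2
cycle 17: stall // r0:41,r1:7,r2:2,r3:Mul1,r4:Mul2
cycle 18: CDB Mul1=224; issue MUL r0<-Mul1 // r0:Mul1,r1:7,r2:2,r3:224,r4:Mul2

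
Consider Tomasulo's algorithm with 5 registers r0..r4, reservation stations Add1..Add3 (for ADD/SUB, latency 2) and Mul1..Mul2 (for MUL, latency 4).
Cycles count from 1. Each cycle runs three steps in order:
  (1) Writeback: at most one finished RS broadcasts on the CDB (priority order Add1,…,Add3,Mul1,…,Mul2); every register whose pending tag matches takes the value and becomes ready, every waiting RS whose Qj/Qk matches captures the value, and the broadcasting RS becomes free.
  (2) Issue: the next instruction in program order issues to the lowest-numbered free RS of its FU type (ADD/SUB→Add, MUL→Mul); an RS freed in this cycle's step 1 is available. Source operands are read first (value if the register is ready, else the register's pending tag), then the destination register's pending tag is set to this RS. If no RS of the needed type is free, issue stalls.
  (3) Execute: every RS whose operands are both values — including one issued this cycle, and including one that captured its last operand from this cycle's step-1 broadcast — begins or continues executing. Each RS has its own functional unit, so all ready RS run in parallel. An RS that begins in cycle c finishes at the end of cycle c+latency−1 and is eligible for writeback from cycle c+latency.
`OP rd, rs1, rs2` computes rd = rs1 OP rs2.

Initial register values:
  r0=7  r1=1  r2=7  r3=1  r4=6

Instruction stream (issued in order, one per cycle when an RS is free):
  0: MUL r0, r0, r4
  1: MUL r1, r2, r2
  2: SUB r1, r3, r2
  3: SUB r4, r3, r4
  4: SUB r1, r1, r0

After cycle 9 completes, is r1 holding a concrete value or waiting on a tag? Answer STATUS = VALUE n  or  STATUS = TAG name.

  c1: issue MUL r0<-Mul1  regs: r0:Mul1,r1:1,r2:7,r3:1,r4:6
  c2: issue MUL r1<-Mul2  regs: r0:Mul1,r1:Mul2,r2:7,r3:1,r4:6
  c3: issue SUB r1<-Add1  regs: r0:Mul1,r1:Add1,r2:7,r3:1,r4:6
  c4: issue SUB r4<-Add2  regs: r0:Mul1,r1:Add1,r2:7,r3:1,r4:Add2
  c5: CDB Add1=-6; issue SUB r1<-Add1  regs: r0:Mul1,r1:Add1,r2:7,r3:1,r4:Add2
  c6: CDB Add2=-5  regs: r0:Mul1,r1:Add1,r2:7,r3:1,r4:-5
  c7: CDB Mul1=42  regs: r0:42,r1:Add1,r2:7,r3:1,r4:-5
  c8: CDB Mul2=49  regs: r0:42,r1:Add1,r2:7,r3:1,r4:-5
  c9: CDB Add1=-48  regs: r0:42,r1:-48,r2:7,r3:1,r4:-5

STATUS = VALUE -48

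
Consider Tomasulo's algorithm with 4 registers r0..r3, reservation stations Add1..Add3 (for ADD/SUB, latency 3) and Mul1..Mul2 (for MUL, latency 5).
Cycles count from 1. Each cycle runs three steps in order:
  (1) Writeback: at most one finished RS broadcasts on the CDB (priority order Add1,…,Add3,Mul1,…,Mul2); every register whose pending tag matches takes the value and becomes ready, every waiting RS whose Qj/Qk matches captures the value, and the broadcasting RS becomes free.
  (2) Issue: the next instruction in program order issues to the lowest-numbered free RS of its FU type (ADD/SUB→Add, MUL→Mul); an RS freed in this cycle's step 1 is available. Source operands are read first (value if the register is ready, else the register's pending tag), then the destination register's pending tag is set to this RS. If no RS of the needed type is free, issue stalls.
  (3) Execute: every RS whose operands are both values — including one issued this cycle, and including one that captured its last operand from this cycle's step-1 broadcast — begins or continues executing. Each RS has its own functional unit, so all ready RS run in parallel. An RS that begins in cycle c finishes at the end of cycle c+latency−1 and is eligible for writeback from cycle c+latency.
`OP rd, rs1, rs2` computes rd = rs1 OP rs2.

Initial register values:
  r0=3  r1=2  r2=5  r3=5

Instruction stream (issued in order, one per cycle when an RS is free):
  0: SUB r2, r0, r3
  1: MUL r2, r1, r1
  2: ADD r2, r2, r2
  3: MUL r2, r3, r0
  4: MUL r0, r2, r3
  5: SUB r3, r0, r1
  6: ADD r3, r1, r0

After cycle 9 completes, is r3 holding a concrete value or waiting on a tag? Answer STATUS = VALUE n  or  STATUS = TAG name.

STATUS = TAG Add3

  c1: issue SUB r2<-Add1  regs: r0:3,r1:2,r2:Add1,r3:5
  c2: issue MUL r2<-Mul1  regs: r0:3,r1:2,r2:Mul1,r3:5
  c3: issue ADD r2<-Add2  regs: r0:3,r1:2,r2:Add2,r3:5
  c4: CDB Add1=-2; issue MUL r2<-Mul2  regs: r0:3,r1:2,r2:Mul2,r3:5
  c5: stall  regs: r0:3,r1:2,r2:Mul2,r3:5
  c6: stall  regs: r0:3,r1:2,r2:Mul2,r3:5
  c7: CDB Mul1=4; issue MUL r0<-Mul1  regs: r0:Mul1,r1:2,r2:Mul2,r3:5
  c8: issue SUB r3<-Add1  regs: r0:Mul1,r1:2,r2:Mul2,r3:Add1
  c9: CDB Mul2=15; issue ADD r3<-Add3  regs: r0:Mul1,r1:2,r2:15,r3:Add3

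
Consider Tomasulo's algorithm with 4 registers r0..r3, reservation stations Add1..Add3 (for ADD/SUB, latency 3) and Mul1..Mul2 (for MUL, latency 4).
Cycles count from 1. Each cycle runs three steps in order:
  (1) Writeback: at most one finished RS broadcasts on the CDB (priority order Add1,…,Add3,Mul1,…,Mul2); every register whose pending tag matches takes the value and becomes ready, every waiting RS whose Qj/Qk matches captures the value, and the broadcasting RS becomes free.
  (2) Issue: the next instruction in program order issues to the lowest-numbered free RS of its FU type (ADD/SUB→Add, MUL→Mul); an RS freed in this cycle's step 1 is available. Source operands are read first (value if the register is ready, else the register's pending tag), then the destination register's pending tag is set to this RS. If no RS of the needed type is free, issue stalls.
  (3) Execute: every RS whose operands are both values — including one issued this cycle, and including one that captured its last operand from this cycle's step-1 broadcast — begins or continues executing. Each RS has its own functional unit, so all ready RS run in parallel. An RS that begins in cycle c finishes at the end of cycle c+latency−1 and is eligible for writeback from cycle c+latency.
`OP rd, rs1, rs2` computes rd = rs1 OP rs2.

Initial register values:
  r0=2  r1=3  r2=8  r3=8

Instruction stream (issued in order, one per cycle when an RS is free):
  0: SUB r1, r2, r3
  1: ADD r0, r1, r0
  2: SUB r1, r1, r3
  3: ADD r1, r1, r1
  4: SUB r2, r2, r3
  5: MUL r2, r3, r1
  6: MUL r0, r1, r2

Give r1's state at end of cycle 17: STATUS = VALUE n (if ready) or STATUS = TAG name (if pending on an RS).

STATUS = VALUE -16

cycle 1: issue SUB r1<-Add1 // r0:2,r1:Add1,r2:8,r3:8
cycle 2: issue ADD r0<-Add2 // r0:Add2,r1:Add1,r2:8,r3:8
cycle 3: issue SUB r1<-Add3 // r0:Add2,r1:Add3,r2:8,r3:8
cycle 4: CDB Add1=0; issue ADD r1<-Add1 // r0:Add2,r1:Add1,r2:8,r3:8
cycle 5: stall // r0:Add2,r1:Add1,r2:8,r3:8
cycle 6: stall // r0:Add2,r1:Add1,r2:8,r3:8
cycle 7: CDB Add2=2; issue SUB r2<-Add2 // r0:2,r1:Add1,r2:Add2,r3:8
cycle 8: CDB Add3=-8; issue MUL r2<-Mul1 // r0:2,r1:Add1,r2:Mul1,r3:8
cycle 9: issue MUL r0<-Mul2 // r0:Mul2,r1:Add1,r2:Mul1,r3:8
cycle 10: CDB Add2=0 // r0:Mul2,r1:Add1,r2:Mul1,r3:8
cycle 11: CDB Add1=-16 // r0:Mul2,r1:-16,r2:Mul1,r3:8
cycle 12: - // r0:Mul2,r1:-16,r2:Mul1,r3:8
cycle 13: - // r0:Mul2,r1:-16,r2:Mul1,r3:8
cycle 14: - // r0:Mul2,r1:-16,r2:Mul1,r3:8
cycle 15: CDB Mul1=-128 // r0:Mul2,r1:-16,r2:-128,r3:8
cycle 16: - // r0:Mul2,r1:-16,r2:-128,r3:8
cycle 17: - // r0:Mul2,r1:-16,r2:-128,r3:8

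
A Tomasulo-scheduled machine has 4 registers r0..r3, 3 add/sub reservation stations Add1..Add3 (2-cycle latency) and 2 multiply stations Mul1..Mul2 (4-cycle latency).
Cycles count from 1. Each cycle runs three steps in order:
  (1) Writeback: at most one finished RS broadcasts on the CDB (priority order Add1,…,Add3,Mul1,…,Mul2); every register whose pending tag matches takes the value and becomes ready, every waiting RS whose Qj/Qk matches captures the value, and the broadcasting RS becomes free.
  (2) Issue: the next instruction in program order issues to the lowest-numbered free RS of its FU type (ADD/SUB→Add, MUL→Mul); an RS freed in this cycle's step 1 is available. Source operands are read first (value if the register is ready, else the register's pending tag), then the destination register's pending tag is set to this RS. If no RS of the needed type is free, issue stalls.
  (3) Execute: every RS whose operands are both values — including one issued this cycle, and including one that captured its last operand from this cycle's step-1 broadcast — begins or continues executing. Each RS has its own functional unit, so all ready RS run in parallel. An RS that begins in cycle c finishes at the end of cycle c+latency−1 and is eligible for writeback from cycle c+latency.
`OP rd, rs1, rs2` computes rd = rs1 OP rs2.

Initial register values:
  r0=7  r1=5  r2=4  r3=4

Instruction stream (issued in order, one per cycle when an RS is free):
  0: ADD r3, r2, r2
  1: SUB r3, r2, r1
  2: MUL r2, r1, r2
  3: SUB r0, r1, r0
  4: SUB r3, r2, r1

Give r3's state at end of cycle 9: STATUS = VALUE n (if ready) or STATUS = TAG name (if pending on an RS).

STATUS = VALUE 15

cycle 1: issue ADD r3<-Add1 // r0:7,r1:5,r2:4,r3:Add1
cycle 2: issue SUB r3<-Add2 // r0:7,r1:5,r2:4,r3:Add2
cycle 3: CDB Add1=8; issue MUL r2<-Mul1 // r0:7,r1:5,r2:Mul1,r3:Add2
cycle 4: CDB Add2=-1; issue SUB r0<-Add1 // r0:Add1,r1:5,r2:Mul1,r3:-1
cycle 5: issue SUB r3<-Add2 // r0:Add1,r1:5,r2:Mul1,r3:Add2
cycle 6: CDB Add1=-2 // r0:-2,r1:5,r2:Mul1,r3:Add2
cycle 7: CDB Mul1=20 // r0:-2,r1:5,r2:20,r3:Add2
cycle 8: - // r0:-2,r1:5,r2:20,r3:Add2
cycle 9: CDB Add2=15 // r0:-2,r1:5,r2:20,r3:15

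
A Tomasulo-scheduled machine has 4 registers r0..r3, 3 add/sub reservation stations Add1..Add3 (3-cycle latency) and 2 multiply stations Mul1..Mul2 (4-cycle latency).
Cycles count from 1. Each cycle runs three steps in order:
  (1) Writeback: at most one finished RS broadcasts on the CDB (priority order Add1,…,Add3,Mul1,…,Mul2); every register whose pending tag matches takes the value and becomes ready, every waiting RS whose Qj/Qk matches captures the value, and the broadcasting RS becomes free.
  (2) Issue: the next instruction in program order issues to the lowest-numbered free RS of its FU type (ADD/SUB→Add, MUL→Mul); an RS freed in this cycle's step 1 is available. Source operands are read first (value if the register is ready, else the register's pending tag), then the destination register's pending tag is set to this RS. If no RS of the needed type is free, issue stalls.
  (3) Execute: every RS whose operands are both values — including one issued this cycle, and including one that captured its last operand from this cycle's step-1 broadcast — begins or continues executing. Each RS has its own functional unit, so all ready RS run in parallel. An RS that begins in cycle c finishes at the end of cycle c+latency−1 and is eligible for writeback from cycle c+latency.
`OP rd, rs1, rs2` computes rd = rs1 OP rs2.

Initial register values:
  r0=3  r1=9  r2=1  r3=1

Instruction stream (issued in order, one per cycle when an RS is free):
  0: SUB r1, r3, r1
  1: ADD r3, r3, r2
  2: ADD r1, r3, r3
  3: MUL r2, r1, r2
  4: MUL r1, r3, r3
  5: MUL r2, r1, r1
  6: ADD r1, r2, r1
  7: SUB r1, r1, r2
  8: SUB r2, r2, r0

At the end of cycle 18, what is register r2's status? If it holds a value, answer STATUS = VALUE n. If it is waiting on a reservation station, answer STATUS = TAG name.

  c1: issue SUB r1<-Add1  regs: r0:3,r1:Add1,r2:1,r3:1
  c2: issue ADD r3<-Add2  regs: r0:3,r1:Add1,r2:1,r3:Add2
  c3: issue ADD r1<-Add3  regs: r0:3,r1:Add3,r2:1,r3:Add2
  c4: CDB Add1=-8; issue MUL r2<-Mul1  regs: r0:3,r1:Add3,r2:Mul1,r3:Add2
  c5: CDB Add2=2; issue MUL r1<-Mul2  regs: r0:3,r1:Mul2,r2:Mul1,r3:2
  c6: stall  regs: r0:3,r1:Mul2,r2:Mul1,r3:2
  c7: stall  regs: r0:3,r1:Mul2,r2:Mul1,r3:2
  c8: CDB Add3=4; stall  regs: r0:3,r1:Mul2,r2:Mul1,r3:2
  c9: CDB Mul2=4; issue MUL r2<-Mul2  regs: r0:3,r1:4,r2:Mul2,r3:2
  c10: issue ADD r1<-Add1  regs: r0:3,r1:Add1,r2:Mul2,r3:2
  c11: issue SUB r1<-Add2  regs: r0:3,r1:Add2,r2:Mul2,r3:2
  c12: CDB Mul1=4; issue SUB r2<-Add3  regs: r0:3,r1:Add2,r2:Add3,r3:2
  c13: CDB Mul2=16  regs: r0:3,r1:Add2,r2:Add3,r3:2
  c14: -  regs: r0:3,r1:Add2,r2:Add3,r3:2
  c15: -  regs: r0:3,r1:Add2,r2:Add3,r3:2
  c16: CDB Add1=20  regs: r0:3,r1:Add2,r2:Add3,r3:2
  c17: CDB Add3=13  regs: r0:3,r1:Add2,r2:13,r3:2
  c18: -  regs: r0:3,r1:Add2,r2:13,r3:2

STATUS = VALUE 13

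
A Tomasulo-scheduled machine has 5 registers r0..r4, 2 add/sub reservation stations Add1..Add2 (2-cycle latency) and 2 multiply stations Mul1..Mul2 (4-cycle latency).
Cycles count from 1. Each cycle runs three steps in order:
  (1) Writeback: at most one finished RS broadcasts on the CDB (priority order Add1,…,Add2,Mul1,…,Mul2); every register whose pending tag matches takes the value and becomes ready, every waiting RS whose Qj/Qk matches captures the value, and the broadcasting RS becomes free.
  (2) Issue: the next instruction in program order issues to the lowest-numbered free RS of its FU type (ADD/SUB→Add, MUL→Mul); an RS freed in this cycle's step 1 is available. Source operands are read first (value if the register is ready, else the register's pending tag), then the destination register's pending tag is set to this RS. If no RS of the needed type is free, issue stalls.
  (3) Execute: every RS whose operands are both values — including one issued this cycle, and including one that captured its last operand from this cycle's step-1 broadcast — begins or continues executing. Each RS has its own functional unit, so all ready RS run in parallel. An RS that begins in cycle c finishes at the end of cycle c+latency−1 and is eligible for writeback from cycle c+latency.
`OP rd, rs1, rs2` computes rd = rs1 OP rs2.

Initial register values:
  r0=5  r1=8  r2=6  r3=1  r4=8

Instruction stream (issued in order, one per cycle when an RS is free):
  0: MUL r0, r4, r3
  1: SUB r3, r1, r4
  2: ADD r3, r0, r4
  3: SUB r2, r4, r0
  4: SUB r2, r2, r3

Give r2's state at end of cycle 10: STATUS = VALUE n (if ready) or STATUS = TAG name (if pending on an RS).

STATUS = VALUE -16

cycle 1: issue MUL r0<-Mul1 // r0:Mul1,r1:8,r2:6,r3:1,r4:8
cycle 2: issue SUB r3<-Add1 // r0:Mul1,r1:8,r2:6,r3:Add1,r4:8
cycle 3: issue ADD r3<-Add2 // r0:Mul1,r1:8,r2:6,r3:Add2,r4:8
cycle 4: CDB Add1=0; issue SUB r2<-Add1 // r0:Mul1,r1:8,r2:Add1,r3:Add2,r4:8
cycle 5: CDB Mul1=8; stall // r0:8,r1:8,r2:Add1,r3:Add2,r4:8
cycle 6: stall // r0:8,r1:8,r2:Add1,r3:Add2,r4:8
cycle 7: CDB Add1=0; issue SUB r2<-Add1 // r0:8,r1:8,r2:Add1,r3:Add2,r4:8
cycle 8: CDB Add2=16 // r0:8,r1:8,r2:Add1,r3:16,r4:8
cycle 9: - // r0:8,r1:8,r2:Add1,r3:16,r4:8
cycle 10: CDB Add1=-16 // r0:8,r1:8,r2:-16,r3:16,r4:8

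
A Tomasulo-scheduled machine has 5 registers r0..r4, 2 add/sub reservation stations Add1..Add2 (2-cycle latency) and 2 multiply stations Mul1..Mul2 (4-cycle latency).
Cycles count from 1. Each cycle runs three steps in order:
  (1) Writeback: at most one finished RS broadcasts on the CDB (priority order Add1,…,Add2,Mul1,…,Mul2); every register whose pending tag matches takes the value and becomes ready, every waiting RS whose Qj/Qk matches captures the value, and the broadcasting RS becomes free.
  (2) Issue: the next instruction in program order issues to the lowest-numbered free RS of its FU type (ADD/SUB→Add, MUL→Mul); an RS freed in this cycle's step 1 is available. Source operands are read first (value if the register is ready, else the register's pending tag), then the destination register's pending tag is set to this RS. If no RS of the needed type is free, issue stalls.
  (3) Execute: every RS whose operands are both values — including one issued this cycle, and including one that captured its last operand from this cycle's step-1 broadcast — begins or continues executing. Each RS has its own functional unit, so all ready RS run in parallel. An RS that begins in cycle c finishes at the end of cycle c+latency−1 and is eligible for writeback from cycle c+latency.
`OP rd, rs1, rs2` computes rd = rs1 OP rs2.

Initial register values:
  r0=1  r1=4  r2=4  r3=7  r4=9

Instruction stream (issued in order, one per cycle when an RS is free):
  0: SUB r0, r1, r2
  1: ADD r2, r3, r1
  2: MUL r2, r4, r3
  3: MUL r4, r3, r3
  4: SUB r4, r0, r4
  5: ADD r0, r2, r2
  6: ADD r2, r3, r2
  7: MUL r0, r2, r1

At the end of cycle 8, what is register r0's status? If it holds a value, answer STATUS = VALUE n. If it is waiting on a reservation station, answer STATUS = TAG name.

cycle 1: issue SUB r0<-Add1 // r0:Add1,r1:4,r2:4,r3:7,r4:9
cycle 2: issue ADD r2<-Add2 // r0:Add1,r1:4,r2:Add2,r3:7,r4:9
cycle 3: CDB Add1=0; issue MUL r2<-Mul1 // r0:0,r1:4,r2:Mul1,r3:7,r4:9
cycle 4: CDB Add2=11; issue MUL r4<-Mul2 // r0:0,r1:4,r2:Mul1,r3:7,r4:Mul2
cycle 5: issue SUB r4<-Add1 // r0:0,r1:4,r2:Mul1,r3:7,r4:Add1
cycle 6: issue ADD r0<-Add2 // r0:Add2,r1:4,r2:Mul1,r3:7,r4:Add1
cycle 7: CDB Mul1=63; stall // r0:Add2,r1:4,r2:63,r3:7,r4:Add1
cycle 8: CDB Mul2=49; stall // r0:Add2,r1:4,r2:63,r3:7,r4:Add1

STATUS = TAG Add2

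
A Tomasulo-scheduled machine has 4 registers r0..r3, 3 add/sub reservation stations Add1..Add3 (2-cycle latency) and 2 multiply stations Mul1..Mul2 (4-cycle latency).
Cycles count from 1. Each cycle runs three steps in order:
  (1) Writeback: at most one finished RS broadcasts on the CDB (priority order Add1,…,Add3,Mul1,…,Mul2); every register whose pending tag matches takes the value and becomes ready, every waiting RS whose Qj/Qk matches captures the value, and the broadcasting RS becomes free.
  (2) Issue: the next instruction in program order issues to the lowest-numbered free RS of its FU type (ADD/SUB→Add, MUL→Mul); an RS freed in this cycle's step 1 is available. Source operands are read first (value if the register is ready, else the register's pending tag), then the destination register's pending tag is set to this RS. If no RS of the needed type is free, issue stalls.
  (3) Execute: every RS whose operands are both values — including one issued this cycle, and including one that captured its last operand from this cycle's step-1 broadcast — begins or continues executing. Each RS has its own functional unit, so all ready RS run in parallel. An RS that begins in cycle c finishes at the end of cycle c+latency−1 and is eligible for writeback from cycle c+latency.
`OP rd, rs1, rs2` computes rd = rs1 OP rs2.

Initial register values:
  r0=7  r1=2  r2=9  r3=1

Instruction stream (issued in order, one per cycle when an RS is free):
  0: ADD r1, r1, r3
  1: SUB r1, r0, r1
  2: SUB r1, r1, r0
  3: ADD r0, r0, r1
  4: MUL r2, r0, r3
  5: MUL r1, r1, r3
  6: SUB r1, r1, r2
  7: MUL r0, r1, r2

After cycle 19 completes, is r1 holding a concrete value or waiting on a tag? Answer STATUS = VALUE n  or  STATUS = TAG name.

STATUS = VALUE -7

cycle 1: issue ADD r1<-Add1 // r0:7,r1:Add1,r2:9,r3:1
cycle 2: issue SUB r1<-Add2 // r0:7,r1:Add2,r2:9,r3:1
cycle 3: CDB Add1=3; issue SUB r1<-Add1 // r0:7,r1:Add1,r2:9,r3:1
cycle 4: issue ADD r0<-Add3 // r0:Add3,r1:Add1,r2:9,r3:1
cycle 5: CDB Add2=4; issue MUL r2<-Mul1 // r0:Add3,r1:Add1,r2:Mul1,r3:1
cycle 6: issue MUL r1<-Mul2 // r0:Add3,r1:Mul2,r2:Mul1,r3:1
cycle 7: CDB Add1=-3; issue SUB r1<-Add1 // r0:Add3,r1:Add1,r2:Mul1,r3:1
cycle 8: stall // r0:Add3,r1:Add1,r2:Mul1,r3:1
cycle 9: CDB Add3=4; stall // r0:4,r1:Add1,r2:Mul1,r3:1
cycle 10: stall // r0:4,r1:Add1,r2:Mul1,r3:1
cycle 11: CDB Mul2=-3; issue MUL r0<-Mul2 // r0:Mul2,r1:Add1,r2:Mul1,r3:1
cycle 12: - // r0:Mul2,r1:Add1,r2:Mul1,r3:1
cycle 13: CDB Mul1=4 // r0:Mul2,r1:Add1,r2:4,r3:1
cycle 14: - // r0:Mul2,r1:Add1,r2:4,r3:1
cycle 15: CDB Add1=-7 // r0:Mul2,r1:-7,r2:4,r3:1
cycle 16: - // r0:Mul2,r1:-7,r2:4,r3:1
cycle 17: - // r0:Mul2,r1:-7,r2:4,r3:1
cycle 18: - // r0:Mul2,r1:-7,r2:4,r3:1
cycle 19: CDB Mul2=-28 // r0:-28,r1:-7,r2:4,r3:1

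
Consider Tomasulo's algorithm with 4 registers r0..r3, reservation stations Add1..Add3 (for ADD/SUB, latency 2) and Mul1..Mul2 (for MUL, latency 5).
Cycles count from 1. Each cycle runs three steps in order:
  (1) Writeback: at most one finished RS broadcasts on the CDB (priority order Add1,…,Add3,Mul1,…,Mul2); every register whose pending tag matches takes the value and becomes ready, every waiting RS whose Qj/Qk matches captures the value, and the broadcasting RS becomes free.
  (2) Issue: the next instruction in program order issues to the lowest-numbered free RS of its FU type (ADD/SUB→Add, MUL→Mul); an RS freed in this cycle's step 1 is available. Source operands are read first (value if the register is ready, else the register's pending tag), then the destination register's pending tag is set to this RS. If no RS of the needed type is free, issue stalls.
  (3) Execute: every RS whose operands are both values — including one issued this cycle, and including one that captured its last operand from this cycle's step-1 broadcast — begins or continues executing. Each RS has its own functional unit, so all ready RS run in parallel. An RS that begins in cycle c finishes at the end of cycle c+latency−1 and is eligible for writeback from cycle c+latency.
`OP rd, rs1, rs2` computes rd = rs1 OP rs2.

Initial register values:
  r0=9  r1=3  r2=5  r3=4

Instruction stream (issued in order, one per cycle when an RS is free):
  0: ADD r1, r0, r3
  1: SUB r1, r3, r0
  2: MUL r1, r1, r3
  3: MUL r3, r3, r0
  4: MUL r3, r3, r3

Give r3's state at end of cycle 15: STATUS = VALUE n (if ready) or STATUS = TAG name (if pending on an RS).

cycle 1: issue ADD r1<-Add1 // r0:9,r1:Add1,r2:5,r3:4
cycle 2: issue SUB r1<-Add2 // r0:9,r1:Add2,r2:5,r3:4
cycle 3: CDB Add1=13; issue MUL r1<-Mul1 // r0:9,r1:Mul1,r2:5,r3:4
cycle 4: CDB Add2=-5; issue MUL r3<-Mul2 // r0:9,r1:Mul1,r2:5,r3:Mul2
cycle 5: stall // r0:9,r1:Mul1,r2:5,r3:Mul2
cycle 6: stall // r0:9,r1:Mul1,r2:5,r3:Mul2
cycle 7: stall // r0:9,r1:Mul1,r2:5,r3:Mul2
cycle 8: stall // r0:9,r1:Mul1,r2:5,r3:Mul2
cycle 9: CDB Mul1=-20; issue MUL r3<-Mul1 // r0:9,r1:-20,r2:5,r3:Mul1
cycle 10: CDB Mul2=36 // r0:9,r1:-20,r2:5,r3:Mul1
cycle 11: - // r0:9,r1:-20,r2:5,r3:Mul1
cycle 12: - // r0:9,r1:-20,r2:5,r3:Mul1
cycle 13: - // r0:9,r1:-20,r2:5,r3:Mul1
cycle 14: - // r0:9,r1:-20,r2:5,r3:Mul1
cycle 15: CDB Mul1=1296 // r0:9,r1:-20,r2:5,r3:1296

STATUS = VALUE 1296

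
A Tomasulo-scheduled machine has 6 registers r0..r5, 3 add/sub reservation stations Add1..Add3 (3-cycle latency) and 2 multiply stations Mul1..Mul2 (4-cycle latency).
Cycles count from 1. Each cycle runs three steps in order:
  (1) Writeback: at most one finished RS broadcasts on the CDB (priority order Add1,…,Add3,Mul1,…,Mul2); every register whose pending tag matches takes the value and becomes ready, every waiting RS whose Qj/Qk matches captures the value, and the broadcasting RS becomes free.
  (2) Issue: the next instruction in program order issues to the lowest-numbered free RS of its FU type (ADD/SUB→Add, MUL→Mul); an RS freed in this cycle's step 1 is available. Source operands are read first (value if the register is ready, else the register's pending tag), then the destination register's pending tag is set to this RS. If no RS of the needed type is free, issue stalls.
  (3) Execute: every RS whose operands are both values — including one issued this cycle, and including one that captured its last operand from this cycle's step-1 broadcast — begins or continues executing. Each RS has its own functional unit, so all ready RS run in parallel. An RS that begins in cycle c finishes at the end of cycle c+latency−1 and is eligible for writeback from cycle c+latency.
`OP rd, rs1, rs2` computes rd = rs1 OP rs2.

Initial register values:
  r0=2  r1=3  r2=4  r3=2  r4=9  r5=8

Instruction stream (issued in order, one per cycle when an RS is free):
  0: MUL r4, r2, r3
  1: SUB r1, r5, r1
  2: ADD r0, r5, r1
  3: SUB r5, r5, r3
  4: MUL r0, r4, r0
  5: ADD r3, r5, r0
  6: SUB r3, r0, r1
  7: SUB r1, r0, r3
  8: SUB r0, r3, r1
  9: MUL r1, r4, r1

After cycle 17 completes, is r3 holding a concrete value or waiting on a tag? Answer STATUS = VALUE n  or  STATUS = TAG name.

STATUS = VALUE 99

c1: issue MUL r4<-Mul1 | r0:2,r1:3,r2:4,r3:2,r4:Mul1,r5:8
c2: issue SUB r1<-Add1 | r0:2,r1:Add1,r2:4,r3:2,r4:Mul1,r5:8
c3: issue ADD r0<-Add2 | r0:Add2,r1:Add1,r2:4,r3:2,r4:Mul1,r5:8
c4: issue SUB r5<-Add3 | r0:Add2,r1:Add1,r2:4,r3:2,r4:Mul1,r5:Add3
c5: CDB Add1=5; issue MUL r0<-Mul2 | r0:Mul2,r1:5,r2:4,r3:2,r4:Mul1,r5:Add3
c6: CDB Mul1=8; issue ADD r3<-Add1 | r0:Mul2,r1:5,r2:4,r3:Add1,r4:8,r5:Add3
c7: CDB Add3=6; issue SUB r3<-Add3 | r0:Mul2,r1:5,r2:4,r3:Add3,r4:8,r5:6
c8: CDB Add2=13; issue SUB r1<-Add2 | r0:Mul2,r1:Add2,r2:4,r3:Add3,r4:8,r5:6
c9: stall | r0:Mul2,r1:Add2,r2:4,r3:Add3,r4:8,r5:6
c10: stall | r0:Mul2,r1:Add2,r2:4,r3:Add3,r4:8,r5:6
c11: stall | r0:Mul2,r1:Add2,r2:4,r3:Add3,r4:8,r5:6
c12: CDB Mul2=104; stall | r0:104,r1:Add2,r2:4,r3:Add3,r4:8,r5:6
c13: stall | r0:104,r1:Add2,r2:4,r3:Add3,r4:8,r5:6
c14: stall | r0:104,r1:Add2,r2:4,r3:Add3,r4:8,r5:6
c15: CDB Add1=110; issue SUB r0<-Add1 | r0:Add1,r1:Add2,r2:4,r3:Add3,r4:8,r5:6
c16: CDB Add3=99; issue MUL r1<-Mul1 | r0:Add1,r1:Mul1,r2:4,r3:99,r4:8,r5:6
c17: - | r0:Add1,r1:Mul1,r2:4,r3:99,r4:8,r5:6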